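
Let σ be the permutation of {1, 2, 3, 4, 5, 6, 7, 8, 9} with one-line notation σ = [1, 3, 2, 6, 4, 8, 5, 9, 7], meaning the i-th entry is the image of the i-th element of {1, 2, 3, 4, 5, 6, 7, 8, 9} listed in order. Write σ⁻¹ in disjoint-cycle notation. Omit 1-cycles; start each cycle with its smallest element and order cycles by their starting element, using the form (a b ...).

First write σ in disjoint cycles: (2 3)(4 6 8 9 7 5).
The inverse reverses every cycle; in canonical form, σ⁻¹ = (2 3)(4 5 7 9 8 6).

(2 3)(4 5 7 9 8 6)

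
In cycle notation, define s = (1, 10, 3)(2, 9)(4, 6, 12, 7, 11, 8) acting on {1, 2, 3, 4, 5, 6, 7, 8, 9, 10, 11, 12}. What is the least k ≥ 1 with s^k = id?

6

The cycle type of s is (6, 3, 2, 1).
The order of s is the least common multiple of its cycle lengths: lcm(6, 3, 2) = 6.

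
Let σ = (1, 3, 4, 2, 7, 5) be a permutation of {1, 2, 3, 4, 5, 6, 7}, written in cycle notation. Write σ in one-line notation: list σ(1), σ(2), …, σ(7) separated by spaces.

3 7 4 2 1 6 5

Each element maps to the next entry in its cycle (wrapping to the front): 1→3, 2→7, 3→4, 4→2, 5→1, 6→6, 7→5.
So the one-line form is 3 7 4 2 1 6 5.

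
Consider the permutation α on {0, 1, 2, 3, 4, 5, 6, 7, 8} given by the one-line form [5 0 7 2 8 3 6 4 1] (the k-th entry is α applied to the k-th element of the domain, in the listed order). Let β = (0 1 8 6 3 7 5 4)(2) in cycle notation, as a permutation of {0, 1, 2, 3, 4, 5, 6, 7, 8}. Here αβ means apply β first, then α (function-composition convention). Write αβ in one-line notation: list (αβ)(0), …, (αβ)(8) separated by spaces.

0 1 7 4 5 8 2 3 6

(αβ)(x) = α(β(x)). Computing each image: α(β(0)) = α(1) = 0, α(β(1)) = α(8) = 1, α(β(2)) = α(2) = 7, α(β(3)) = α(7) = 4, α(β(4)) = α(0) = 5, α(β(5)) = α(4) = 8, α(β(6)) = α(3) = 2, α(β(7)) = α(5) = 3, α(β(8)) = α(6) = 6.
Hence αβ = [0 1 7 4 5 8 2 3 6].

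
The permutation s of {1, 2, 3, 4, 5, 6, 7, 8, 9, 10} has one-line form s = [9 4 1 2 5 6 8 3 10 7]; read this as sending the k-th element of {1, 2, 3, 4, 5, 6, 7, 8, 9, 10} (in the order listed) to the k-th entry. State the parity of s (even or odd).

In disjoint-cycle form the cycle lengths are 6, 2, 1, 1.
A cycle is odd iff its length is even; s has 2 even-length cycles, so sgn(s) = (−1)^2 and s is even.

even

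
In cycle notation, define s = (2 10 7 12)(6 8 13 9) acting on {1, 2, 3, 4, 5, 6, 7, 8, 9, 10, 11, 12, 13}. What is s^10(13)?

6

13 lies in the 4-cycle (6 8 13 9).
Since the cycle has length 4, s^10 acts on it the same as s^2 (10 mod 4 = 2).
Stepping 2 places around the cycle: 13 → 9 → 6.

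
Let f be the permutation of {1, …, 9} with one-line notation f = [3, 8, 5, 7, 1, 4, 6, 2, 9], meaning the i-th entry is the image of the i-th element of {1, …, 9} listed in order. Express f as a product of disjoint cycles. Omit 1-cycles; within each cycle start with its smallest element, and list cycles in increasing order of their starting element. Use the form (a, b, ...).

Iterating f from 1 gives 1 → 3 → 5 → 1; that is the 3-cycle (1, 3, 5).
Continuing from each remaining unvisited element yields (1, 3, 5)(2, 8)(4, 7, 6).

(1, 3, 5)(2, 8)(4, 7, 6)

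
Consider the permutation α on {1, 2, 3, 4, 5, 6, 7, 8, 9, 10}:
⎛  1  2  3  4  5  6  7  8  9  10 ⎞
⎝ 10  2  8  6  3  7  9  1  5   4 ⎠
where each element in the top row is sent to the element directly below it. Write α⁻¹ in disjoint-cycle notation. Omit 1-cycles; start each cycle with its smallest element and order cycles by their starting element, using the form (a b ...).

(1 8 3 5 9 7 6 4 10)

First write α in disjoint cycles: (1 10 4 6 7 9 5 3 8).
Reversing each cycle (and rotating so the smallest element leads) gives α⁻¹ = (1 8 3 5 9 7 6 4 10).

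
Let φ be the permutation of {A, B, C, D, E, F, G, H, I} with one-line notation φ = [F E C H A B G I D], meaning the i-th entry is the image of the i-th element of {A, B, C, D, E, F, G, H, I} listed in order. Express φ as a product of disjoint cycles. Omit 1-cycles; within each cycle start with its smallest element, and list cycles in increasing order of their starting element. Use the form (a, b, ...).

(A, F, B, E)(D, H, I)

Start at A and follow images: A → F → B → E → A, giving the cycle (A, F, B, E).
Repeating from the next unused element and collecting all non-trivial cycles gives (A, F, B, E)(D, H, I).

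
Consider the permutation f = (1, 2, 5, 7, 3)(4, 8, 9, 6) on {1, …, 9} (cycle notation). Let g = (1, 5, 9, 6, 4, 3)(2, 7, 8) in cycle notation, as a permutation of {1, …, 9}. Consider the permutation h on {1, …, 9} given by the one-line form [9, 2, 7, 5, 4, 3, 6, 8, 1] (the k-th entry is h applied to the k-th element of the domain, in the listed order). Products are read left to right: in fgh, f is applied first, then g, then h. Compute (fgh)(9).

5

(fgh)(9) = h(g(f(9))). f(9) = 6, then g(6) = 4, then h(4) = 5, so the result is 5.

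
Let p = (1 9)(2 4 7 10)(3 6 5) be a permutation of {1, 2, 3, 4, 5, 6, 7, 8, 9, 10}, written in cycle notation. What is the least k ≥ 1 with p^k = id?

12

The cycle type of p is (4, 3, 2, 1).
The order is lcm(4, 3, 2) = 12.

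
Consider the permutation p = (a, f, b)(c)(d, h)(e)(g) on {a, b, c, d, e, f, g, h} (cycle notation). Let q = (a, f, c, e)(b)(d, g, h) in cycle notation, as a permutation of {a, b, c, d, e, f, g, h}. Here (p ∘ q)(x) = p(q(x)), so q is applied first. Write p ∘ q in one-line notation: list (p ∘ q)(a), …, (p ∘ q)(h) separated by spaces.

b a e g f c d h

(p ∘ q)(x) = p(q(x)). Computing each image: p(q(a)) = p(f) = b, p(q(b)) = p(b) = a, p(q(c)) = p(e) = e, p(q(d)) = p(g) = g, p(q(e)) = p(a) = f, p(q(f)) = p(c) = c, p(q(g)) = p(h) = d, p(q(h)) = p(d) = h.
Hence p ∘ q = [b a e g f c d h].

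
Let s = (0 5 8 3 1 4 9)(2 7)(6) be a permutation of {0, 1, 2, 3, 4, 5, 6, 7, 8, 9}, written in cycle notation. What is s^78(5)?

5 lies in the 7-cycle (0 5 8 3 1 4 9).
Powers repeat with period 7 on this cycle, and 78 mod 7 = 1, so s^78(5) = s^1(5).
Stepping 1 place around the cycle: 5 → 8.

8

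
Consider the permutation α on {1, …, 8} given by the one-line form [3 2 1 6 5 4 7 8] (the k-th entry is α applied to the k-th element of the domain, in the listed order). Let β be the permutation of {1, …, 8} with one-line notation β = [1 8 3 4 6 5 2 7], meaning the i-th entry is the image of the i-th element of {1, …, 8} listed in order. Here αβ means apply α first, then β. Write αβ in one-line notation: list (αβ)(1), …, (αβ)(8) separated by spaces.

(αβ)(x) = β(α(x)). Computing each image: β(α(1)) = β(3) = 3, β(α(2)) = β(2) = 8, β(α(3)) = β(1) = 1, β(α(4)) = β(6) = 5, β(α(5)) = β(5) = 6, β(α(6)) = β(4) = 4, β(α(7)) = β(7) = 2, β(α(8)) = β(8) = 7.
Hence αβ = [3 8 1 5 6 4 2 7].

3 8 1 5 6 4 2 7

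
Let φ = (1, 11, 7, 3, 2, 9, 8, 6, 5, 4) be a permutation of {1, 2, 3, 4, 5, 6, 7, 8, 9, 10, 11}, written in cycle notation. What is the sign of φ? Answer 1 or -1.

The cycle lengths are 10, 1.
A cycle is odd iff its length is even; φ has 1 even-length cycle, so sgn(φ) = (−1)^1 and φ is odd.

-1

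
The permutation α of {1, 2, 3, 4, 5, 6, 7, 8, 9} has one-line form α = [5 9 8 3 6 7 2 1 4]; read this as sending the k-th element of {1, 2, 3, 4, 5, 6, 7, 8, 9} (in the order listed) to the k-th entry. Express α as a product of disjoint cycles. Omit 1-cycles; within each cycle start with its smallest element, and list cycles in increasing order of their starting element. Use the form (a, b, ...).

From 1: 1 → 5 → 6 → 7 → 2 → 9 → 4 → 3 → 8 → 1, closing the cycle (1, 5, 6, 7, 2, 9, 4, 3, 8).
Continuing from each remaining unvisited element yields (1, 5, 6, 7, 2, 9, 4, 3, 8).

(1, 5, 6, 7, 2, 9, 4, 3, 8)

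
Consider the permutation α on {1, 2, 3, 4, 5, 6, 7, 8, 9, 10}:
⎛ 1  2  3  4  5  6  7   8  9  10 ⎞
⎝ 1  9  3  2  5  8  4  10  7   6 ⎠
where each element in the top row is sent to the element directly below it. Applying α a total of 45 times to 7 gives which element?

4

Tracing 7 → 4 → … returns to 7 after 4 steps, so 7 lies in a 4-cycle (2, 9, 7, 4).
On a 4-cycle, α^4 is the identity, so α^45 = α^1 there (45 ≡ 1 mod 4).
Advancing 1 step from 7: 7 → 4.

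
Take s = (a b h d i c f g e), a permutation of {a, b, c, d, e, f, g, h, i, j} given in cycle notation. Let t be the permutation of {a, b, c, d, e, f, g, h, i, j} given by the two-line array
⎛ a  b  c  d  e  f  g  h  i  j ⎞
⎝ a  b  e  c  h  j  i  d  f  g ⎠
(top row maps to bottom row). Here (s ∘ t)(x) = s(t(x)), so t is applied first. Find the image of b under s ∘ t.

(s ∘ t)(b) = s(t(b)). t(b) = b, then s(b) = h. So (s ∘ t)(b) = h.

h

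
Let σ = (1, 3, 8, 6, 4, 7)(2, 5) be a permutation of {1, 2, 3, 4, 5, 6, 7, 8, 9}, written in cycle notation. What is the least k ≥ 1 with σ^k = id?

The disjoint cycles have lengths 6, 2, 1.
Since disjoint cycles commute, ord(σ) = lcm(6, 2) = 6.

6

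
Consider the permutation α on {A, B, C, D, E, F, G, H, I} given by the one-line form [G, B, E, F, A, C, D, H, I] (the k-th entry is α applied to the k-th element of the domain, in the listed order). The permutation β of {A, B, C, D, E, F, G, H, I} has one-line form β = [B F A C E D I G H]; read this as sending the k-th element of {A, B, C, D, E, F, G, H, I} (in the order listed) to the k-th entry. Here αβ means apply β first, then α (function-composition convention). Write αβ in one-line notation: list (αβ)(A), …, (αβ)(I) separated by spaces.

B C G E A F I D H

(αβ)(x) = α(β(x)). Computing each image: α(β(A)) = α(B) = B, α(β(B)) = α(F) = C, α(β(C)) = α(A) = G, α(β(D)) = α(C) = E, α(β(E)) = α(E) = A, α(β(F)) = α(D) = F, α(β(G)) = α(I) = I, α(β(H)) = α(G) = D, α(β(I)) = α(H) = H.
Hence αβ = [B C G E A F I D H].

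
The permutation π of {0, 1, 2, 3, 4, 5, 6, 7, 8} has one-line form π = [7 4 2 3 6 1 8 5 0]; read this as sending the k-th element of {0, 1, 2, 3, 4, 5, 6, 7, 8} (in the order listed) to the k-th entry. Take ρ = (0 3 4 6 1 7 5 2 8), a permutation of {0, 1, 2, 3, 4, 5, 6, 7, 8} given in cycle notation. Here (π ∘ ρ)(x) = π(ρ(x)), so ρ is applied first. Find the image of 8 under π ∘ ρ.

First apply ρ: ρ(8) = 0, then π(0) = 7. Thus (π ∘ ρ)(8) = 7.

7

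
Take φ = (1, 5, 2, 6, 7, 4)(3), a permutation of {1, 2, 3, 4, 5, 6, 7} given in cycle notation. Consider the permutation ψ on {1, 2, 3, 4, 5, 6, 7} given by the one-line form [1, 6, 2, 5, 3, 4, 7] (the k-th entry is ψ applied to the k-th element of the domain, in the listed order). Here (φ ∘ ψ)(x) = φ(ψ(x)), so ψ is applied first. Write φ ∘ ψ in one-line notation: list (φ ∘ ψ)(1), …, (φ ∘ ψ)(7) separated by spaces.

(φ ∘ ψ)(x) = φ(ψ(x)). Computing each image: φ(ψ(1)) = φ(1) = 5, φ(ψ(2)) = φ(6) = 7, φ(ψ(3)) = φ(2) = 6, φ(ψ(4)) = φ(5) = 2, φ(ψ(5)) = φ(3) = 3, φ(ψ(6)) = φ(4) = 1, φ(ψ(7)) = φ(7) = 4.
Hence φ ∘ ψ = [5 7 6 2 3 1 4].

5 7 6 2 3 1 4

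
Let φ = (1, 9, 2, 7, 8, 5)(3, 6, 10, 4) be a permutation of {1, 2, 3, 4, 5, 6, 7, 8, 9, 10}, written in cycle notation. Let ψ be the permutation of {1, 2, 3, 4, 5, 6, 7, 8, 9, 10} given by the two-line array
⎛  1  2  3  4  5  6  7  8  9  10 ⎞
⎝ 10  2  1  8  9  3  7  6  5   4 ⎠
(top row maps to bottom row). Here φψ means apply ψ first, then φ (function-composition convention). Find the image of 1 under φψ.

4

ψ(1) = 10, then φ(10) = 4; composing gives (φψ)(1) = 4.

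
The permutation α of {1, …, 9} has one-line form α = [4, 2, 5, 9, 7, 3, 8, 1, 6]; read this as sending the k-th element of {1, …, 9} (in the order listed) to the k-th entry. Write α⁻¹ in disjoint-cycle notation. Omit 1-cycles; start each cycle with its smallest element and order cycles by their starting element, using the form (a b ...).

(1 8 7 5 3 6 9 4)

The cycle decomposition of α is (1 4 9 6 3 5 7 8).
Reversing each cycle (and rotating so the smallest element leads) gives α⁻¹ = (1 8 7 5 3 6 9 4).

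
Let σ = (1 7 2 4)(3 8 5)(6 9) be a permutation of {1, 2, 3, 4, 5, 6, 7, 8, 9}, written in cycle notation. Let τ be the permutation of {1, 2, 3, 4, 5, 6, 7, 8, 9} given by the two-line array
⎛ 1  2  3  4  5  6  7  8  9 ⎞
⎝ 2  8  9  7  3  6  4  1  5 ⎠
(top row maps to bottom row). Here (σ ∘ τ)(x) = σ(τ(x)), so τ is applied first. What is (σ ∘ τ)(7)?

τ(7) = 4, then σ(4) = 1; composing gives (σ ∘ τ)(7) = 1.

1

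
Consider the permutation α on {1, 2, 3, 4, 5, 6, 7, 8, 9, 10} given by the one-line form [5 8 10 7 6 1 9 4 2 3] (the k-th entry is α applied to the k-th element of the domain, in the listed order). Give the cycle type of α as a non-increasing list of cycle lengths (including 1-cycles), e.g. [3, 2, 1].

[5, 3, 2]

The disjoint cycles are (1 5 6)(2 8 4 7 9)(3 10), with lengths 5, 3, 2 in non-increasing order.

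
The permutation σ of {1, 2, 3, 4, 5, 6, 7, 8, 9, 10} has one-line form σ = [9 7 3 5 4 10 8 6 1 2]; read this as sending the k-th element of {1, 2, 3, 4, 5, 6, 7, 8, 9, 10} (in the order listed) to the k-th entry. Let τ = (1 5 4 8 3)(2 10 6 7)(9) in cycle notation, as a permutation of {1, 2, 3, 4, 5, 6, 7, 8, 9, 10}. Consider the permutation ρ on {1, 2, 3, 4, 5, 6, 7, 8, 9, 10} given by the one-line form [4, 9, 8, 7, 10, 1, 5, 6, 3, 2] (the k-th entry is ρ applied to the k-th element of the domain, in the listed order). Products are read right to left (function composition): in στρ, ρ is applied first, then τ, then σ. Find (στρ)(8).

8

(στρ)(8) = σ(τ(ρ(8))). ρ(8) = 6, then τ(6) = 7, then σ(7) = 8, so the result is 8.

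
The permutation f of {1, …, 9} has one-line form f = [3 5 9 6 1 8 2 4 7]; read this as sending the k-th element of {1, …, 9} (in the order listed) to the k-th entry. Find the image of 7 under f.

7 is element number 7 of the domain, and entry number 7 of the one-line form is 2, so f(7) = 2.

2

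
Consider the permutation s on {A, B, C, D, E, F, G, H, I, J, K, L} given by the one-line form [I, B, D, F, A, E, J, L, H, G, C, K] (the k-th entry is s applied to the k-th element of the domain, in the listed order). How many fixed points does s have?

The fixed points (elements with s(x) = x) are {B}, so there is 1.

1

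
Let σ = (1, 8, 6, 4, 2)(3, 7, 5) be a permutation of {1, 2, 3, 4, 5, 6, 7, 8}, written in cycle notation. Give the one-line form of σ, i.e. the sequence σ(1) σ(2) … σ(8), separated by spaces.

8 1 7 2 3 4 5 6

Each element maps to the next entry in its cycle (wrapping to the front): 1→8, 2→1, 3→7, 4→2, 5→3, 6→4, 7→5, 8→6.
So the one-line form is 8 1 7 2 3 4 5 6.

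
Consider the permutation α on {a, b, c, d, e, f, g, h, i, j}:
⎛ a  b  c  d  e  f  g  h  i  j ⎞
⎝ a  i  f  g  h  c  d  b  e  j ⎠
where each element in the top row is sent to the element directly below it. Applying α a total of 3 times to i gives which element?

b

Tracing i → e → … returns to i after 4 steps, so i lies in a 4-cycle (b i e h).
Stepping 3 places around the cycle: i → e → h → b.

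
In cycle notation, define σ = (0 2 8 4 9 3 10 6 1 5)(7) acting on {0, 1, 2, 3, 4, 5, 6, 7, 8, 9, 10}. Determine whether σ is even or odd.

The cycle lengths are 10, 1.
A cycle is odd iff its length is even; σ has 1 even-length cycle, so sgn(σ) = (−1)^1 and σ is odd.

odd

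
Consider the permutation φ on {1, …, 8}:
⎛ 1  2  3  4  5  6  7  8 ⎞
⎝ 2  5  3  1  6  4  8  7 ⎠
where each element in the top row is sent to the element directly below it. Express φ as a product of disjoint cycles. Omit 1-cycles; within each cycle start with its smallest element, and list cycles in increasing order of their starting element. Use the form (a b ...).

(1 2 5 6 4)(7 8)

Start at 1 and follow images: 1 → 2 → 5 → 6 → 4 → 1, giving the cycle (1 2 5 6 4).
Repeating from the next unused element and collecting all non-trivial cycles gives (1 2 5 6 4)(7 8).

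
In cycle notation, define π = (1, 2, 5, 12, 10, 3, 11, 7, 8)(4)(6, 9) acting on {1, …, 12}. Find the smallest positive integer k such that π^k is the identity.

18

The cycle type of π is (9, 2, 1).
Since disjoint cycles commute, ord(π) = lcm(9, 2) = 18.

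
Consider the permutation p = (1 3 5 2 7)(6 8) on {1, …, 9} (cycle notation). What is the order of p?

The cycle type of p is (5, 2, 1, 1).
Since disjoint cycles commute, ord(p) = lcm(5, 2) = 10.

10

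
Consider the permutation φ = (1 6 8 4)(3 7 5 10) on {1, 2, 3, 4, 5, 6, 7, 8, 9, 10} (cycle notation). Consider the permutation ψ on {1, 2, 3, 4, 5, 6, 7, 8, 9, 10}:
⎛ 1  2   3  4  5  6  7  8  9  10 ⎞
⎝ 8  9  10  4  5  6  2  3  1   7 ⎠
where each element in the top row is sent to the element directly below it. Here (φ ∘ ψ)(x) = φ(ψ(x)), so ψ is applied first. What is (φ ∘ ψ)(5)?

First apply ψ: ψ(5) = 5, then φ(5) = 10. Thus (φ ∘ ψ)(5) = 10.

10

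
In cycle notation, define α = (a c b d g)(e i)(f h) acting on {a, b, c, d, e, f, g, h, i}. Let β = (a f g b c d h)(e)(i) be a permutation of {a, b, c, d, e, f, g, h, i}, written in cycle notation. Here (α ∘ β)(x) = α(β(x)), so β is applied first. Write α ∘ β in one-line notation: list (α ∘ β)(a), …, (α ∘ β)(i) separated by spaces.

h b g f i a d c e

For each element, apply β then α: a → f → h; b → c → b; c → d → g; d → h → f; e → e → i; f → g → a; g → b → d; h → a → c; i → i → e.
So α ∘ β in one-line form is h b g f i a d c e.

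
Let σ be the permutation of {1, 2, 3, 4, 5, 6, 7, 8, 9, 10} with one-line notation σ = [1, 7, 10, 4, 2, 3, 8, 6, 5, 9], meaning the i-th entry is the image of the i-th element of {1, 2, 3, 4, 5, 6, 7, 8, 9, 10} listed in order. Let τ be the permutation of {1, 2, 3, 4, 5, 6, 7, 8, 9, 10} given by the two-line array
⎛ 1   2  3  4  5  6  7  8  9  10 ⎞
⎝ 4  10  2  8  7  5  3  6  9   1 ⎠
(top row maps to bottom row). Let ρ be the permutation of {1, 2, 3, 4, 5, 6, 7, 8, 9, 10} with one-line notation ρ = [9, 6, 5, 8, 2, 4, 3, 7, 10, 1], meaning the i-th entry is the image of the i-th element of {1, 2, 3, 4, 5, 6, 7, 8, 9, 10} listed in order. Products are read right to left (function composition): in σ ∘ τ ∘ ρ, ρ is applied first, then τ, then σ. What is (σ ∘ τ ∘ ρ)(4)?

(σ ∘ τ ∘ ρ)(4) = σ(τ(ρ(4))). ρ(4) = 8, then τ(8) = 6, then σ(6) = 3, so the result is 3.

3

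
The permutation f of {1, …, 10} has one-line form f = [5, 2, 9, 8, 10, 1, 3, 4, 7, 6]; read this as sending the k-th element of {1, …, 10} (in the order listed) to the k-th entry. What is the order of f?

Decomposing into disjoint cycles gives cycle lengths 4, 3, 2, 1.
Since disjoint cycles commute, ord(f) = lcm(4, 3, 2) = 12.

12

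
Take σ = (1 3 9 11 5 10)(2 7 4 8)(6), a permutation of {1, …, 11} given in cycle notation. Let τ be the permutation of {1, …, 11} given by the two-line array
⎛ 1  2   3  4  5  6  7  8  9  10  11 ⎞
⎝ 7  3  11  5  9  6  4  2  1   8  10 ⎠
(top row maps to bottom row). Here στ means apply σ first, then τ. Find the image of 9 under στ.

(στ)(9) = τ(σ(9)). σ(9) = 11, then τ(11) = 10. So (στ)(9) = 10.

10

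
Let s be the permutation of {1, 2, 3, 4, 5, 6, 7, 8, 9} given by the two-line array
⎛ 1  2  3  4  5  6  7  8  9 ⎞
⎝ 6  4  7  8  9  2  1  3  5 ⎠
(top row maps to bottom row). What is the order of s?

14

The disjoint-cycle form of s has cycle lengths 7, 2.
The order of s is the least common multiple of its cycle lengths: lcm(7, 2) = 14.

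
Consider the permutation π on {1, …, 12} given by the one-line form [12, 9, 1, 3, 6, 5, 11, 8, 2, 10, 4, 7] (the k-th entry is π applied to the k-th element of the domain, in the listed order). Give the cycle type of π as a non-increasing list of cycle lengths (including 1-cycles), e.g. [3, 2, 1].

[6, 2, 2, 1, 1]

The disjoint cycles are (1, 12, 7, 11, 4, 3)(2, 9)(5, 6)(8)(10), with lengths 6, 2, 2, 1, 1 in non-increasing order.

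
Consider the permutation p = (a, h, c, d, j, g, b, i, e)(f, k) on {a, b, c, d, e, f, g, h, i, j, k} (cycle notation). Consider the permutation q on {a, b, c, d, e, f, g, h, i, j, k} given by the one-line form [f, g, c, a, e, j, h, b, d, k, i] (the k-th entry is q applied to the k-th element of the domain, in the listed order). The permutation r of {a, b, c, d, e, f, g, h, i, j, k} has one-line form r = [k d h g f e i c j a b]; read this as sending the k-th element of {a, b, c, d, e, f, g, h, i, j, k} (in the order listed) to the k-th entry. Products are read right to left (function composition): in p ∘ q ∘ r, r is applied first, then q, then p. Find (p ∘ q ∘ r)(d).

Apply the permutations in order: r(d) = g, then q(g) = h, then p(h) = c. So (p ∘ q ∘ r)(d) = c.

c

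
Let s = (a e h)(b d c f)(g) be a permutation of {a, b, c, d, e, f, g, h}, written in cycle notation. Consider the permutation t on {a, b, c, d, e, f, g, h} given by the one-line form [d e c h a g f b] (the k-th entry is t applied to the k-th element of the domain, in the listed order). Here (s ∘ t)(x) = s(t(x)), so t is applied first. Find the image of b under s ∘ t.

t(b) = e, then s(e) = h; composing gives (s ∘ t)(b) = h.

h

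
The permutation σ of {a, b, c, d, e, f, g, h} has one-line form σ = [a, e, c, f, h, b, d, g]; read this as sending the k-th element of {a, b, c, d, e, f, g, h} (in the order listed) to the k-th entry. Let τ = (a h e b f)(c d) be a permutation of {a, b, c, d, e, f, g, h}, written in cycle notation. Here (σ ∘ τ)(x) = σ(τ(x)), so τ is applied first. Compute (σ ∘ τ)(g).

(σ ∘ τ)(g) = σ(τ(g)). τ(g) = g, then σ(g) = d. So (σ ∘ τ)(g) = d.

d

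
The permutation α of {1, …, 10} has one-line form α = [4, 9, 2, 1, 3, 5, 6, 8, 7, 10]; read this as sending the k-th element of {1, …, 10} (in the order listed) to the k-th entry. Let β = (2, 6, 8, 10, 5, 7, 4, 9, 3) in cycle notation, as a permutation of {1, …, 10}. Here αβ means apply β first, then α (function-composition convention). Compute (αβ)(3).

First apply β: β(3) = 2, then α(2) = 9. Thus (αβ)(3) = 9.

9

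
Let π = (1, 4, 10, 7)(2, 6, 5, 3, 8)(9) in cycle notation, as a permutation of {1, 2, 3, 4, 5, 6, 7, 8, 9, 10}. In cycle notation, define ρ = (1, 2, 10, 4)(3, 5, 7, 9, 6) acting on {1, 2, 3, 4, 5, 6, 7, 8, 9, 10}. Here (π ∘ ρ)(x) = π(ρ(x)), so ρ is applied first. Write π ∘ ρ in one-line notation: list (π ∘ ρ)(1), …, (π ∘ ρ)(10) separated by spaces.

6 7 3 4 1 8 9 2 5 10

(π ∘ ρ)(x) = π(ρ(x)). Computing each image: π(ρ(1)) = π(2) = 6, π(ρ(2)) = π(10) = 7, π(ρ(3)) = π(5) = 3, π(ρ(4)) = π(1) = 4, π(ρ(5)) = π(7) = 1, π(ρ(6)) = π(3) = 8, π(ρ(7)) = π(9) = 9, π(ρ(8)) = π(8) = 2, π(ρ(9)) = π(6) = 5, π(ρ(10)) = π(4) = 10.
Hence π ∘ ρ = [6 7 3 4 1 8 9 2 5 10].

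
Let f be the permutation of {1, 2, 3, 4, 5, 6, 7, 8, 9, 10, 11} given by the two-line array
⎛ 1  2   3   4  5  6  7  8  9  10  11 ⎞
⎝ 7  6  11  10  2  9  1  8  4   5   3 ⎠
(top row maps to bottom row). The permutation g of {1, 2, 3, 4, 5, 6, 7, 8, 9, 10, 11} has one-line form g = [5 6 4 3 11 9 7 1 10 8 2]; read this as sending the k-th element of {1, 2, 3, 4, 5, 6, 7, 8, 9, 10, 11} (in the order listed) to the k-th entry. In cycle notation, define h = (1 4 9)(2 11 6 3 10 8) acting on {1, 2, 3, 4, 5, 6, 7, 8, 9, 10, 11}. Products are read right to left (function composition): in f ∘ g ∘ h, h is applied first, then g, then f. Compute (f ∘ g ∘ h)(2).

(f ∘ g ∘ h)(2) = f(g(h(2))). h(2) = 11, then g(11) = 2, then f(2) = 6, so the result is 6.

6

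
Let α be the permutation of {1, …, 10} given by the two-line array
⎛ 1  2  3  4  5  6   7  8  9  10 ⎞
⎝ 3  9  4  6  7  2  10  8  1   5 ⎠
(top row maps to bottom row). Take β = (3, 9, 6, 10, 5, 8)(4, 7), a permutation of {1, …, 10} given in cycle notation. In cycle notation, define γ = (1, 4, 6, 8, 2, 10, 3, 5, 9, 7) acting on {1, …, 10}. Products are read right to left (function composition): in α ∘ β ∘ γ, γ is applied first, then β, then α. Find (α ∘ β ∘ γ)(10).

1

Apply the permutations in order: γ(10) = 3, then β(3) = 9, then α(9) = 1. So (α ∘ β ∘ γ)(10) = 1.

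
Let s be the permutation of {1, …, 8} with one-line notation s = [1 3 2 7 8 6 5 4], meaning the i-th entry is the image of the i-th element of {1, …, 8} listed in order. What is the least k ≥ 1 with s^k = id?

Decomposing into disjoint cycles gives cycle lengths 4, 2, 1, 1.
Since disjoint cycles commute, ord(s) = lcm(4, 2) = 4.

4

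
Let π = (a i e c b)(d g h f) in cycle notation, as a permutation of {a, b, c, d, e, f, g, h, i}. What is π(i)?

In the cycle (a i e c b), i is followed by e, so π(i) = e.

e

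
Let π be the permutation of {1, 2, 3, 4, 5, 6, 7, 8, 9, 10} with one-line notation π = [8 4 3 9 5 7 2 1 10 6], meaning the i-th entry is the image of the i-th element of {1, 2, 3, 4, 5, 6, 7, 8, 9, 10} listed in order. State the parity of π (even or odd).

even

In disjoint-cycle form the cycle lengths are 6, 2, 1, 1.
A cycle is odd iff its length is even; π has 2 even-length cycles, so sgn(π) = (−1)^2 and π is even.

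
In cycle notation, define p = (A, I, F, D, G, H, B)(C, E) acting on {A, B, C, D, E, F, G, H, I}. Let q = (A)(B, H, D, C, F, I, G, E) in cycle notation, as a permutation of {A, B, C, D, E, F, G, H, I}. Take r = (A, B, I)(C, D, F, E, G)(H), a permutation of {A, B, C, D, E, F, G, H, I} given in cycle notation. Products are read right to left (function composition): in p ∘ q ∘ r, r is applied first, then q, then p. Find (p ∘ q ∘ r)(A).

Apply the permutations in order: r(A) = B, then q(B) = H, then p(H) = B. So (p ∘ q ∘ r)(A) = B.

B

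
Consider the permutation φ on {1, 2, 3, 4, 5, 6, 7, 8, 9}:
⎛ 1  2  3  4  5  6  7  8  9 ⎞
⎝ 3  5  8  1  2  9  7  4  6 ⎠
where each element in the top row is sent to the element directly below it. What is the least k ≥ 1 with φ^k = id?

The disjoint-cycle form of φ has cycle lengths 4, 2, 2, 1.
The order of φ is the least common multiple of its cycle lengths: lcm(4, 2, 2) = 4.

4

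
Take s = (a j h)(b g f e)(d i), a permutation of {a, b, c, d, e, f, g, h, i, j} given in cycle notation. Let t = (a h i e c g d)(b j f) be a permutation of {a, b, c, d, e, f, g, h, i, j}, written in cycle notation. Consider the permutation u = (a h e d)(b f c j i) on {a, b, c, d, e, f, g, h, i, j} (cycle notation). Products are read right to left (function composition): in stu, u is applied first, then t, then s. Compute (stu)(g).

i

Chase g: u(g) = g; t(g) = d; s(d) = i. Hence (stu)(g) = i.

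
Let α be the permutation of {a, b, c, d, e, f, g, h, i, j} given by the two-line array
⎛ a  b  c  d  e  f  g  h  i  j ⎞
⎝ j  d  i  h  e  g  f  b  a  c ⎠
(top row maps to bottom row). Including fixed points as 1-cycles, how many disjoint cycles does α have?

4

The cycle decomposition is (a j c i)(b d h)(e)(f g), which has 4 cycles (counting 1-cycles).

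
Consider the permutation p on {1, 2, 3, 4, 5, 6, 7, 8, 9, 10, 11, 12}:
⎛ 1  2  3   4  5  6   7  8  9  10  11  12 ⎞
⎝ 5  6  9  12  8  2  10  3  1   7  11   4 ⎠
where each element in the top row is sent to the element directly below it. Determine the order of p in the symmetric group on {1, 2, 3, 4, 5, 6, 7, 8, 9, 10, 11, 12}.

10

Writing p as disjoint cycles, the cycle lengths are 5, 2, 2, 2, 1.
The order of p is the least common multiple of its cycle lengths: lcm(5, 2, 2, 2) = 10.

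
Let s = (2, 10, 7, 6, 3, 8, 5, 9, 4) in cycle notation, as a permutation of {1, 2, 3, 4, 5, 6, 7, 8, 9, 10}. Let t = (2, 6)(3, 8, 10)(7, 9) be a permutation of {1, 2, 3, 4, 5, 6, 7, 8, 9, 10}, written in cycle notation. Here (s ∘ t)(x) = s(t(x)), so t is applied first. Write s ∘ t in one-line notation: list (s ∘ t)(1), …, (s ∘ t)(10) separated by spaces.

1 3 5 2 9 10 4 7 6 8

For each element, apply t then s: 1 → 1 → 1; 2 → 6 → 3; 3 → 8 → 5; 4 → 4 → 2; 5 → 5 → 9; 6 → 2 → 10; 7 → 9 → 4; 8 → 10 → 7; 9 → 7 → 6; 10 → 3 → 8.
So s ∘ t in one-line form is 1 3 5 2 9 10 4 7 6 8.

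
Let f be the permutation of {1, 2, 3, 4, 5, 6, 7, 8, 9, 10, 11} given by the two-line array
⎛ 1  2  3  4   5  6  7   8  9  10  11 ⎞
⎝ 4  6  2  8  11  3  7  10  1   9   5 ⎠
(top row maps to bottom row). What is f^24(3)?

3

Tracing 3 → 2 → … returns to 3 after 3 steps, so 3 lies in a 3-cycle (2 6 3).
Powers repeat with period 3 on this cycle, and 24 mod 3 = 0, so f^24(3) = f^0(3).
So f^24(3) = 3.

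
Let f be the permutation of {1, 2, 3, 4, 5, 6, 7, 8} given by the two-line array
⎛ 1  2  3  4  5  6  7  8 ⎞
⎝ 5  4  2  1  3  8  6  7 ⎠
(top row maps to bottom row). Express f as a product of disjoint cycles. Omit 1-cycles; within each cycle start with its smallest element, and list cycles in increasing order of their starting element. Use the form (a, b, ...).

Start at 1 and follow images: 1 → 5 → 3 → 2 → 4 → 1, giving the cycle (1, 5, 3, 2, 4).
Repeating from the next unused element and collecting all non-trivial cycles gives (1, 5, 3, 2, 4)(6, 8, 7).

(1, 5, 3, 2, 4)(6, 8, 7)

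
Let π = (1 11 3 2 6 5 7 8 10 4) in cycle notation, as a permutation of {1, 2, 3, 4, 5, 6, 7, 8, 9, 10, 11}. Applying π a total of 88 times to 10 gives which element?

10 lies in the 10-cycle (1 11 3 2 6 5 7 8 10 4).
On a 10-cycle, π^10 is the identity, so π^88 = π^8 there (88 ≡ 8 mod 10).
Stepping 8 places around the cycle: 10 → 4 → 1 → 11 → 3 → 2 → 6 → 5 → 7.

7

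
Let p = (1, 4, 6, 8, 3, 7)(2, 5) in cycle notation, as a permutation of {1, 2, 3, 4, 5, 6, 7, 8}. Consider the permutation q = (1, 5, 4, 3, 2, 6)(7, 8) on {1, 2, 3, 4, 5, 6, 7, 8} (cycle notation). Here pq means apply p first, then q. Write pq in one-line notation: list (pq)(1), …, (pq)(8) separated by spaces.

(pq)(x) = q(p(x)). Computing each image: q(p(1)) = q(4) = 3, q(p(2)) = q(5) = 4, q(p(3)) = q(7) = 8, q(p(4)) = q(6) = 1, q(p(5)) = q(2) = 6, q(p(6)) = q(8) = 7, q(p(7)) = q(1) = 5, q(p(8)) = q(3) = 2.
Hence pq = [3 4 8 1 6 7 5 2].

3 4 8 1 6 7 5 2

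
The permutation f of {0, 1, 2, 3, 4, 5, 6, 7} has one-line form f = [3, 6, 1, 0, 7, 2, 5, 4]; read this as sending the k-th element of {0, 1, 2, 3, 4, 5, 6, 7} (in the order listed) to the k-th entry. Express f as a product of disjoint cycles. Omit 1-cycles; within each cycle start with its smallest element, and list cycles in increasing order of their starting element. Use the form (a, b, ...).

Start at 0 and follow images: 0 → 3 → 0, giving the cycle (0, 3).
Repeating from the next unused element and collecting all non-trivial cycles gives (0, 3)(1, 6, 5, 2)(4, 7).

(0, 3)(1, 6, 5, 2)(4, 7)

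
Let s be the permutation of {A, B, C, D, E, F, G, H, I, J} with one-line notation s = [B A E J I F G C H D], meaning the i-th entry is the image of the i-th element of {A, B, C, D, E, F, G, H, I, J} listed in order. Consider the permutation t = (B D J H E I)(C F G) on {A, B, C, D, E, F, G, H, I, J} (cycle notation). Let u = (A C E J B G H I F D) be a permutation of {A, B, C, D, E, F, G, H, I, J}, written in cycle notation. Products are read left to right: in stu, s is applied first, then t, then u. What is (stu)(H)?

D

Chase H: s(H) = C; t(C) = F; u(F) = D. Hence (stu)(H) = D.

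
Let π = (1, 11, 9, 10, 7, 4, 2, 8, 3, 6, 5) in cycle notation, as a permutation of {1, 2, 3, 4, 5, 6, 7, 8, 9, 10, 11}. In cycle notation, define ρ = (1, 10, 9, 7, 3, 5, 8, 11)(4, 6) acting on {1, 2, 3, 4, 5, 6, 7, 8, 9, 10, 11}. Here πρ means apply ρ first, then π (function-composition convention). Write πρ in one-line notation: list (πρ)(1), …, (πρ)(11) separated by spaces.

(πρ)(x) = π(ρ(x)). Computing each image: π(ρ(1)) = π(10) = 7, π(ρ(2)) = π(2) = 8, π(ρ(3)) = π(5) = 1, π(ρ(4)) = π(6) = 5, π(ρ(5)) = π(8) = 3, π(ρ(6)) = π(4) = 2, π(ρ(7)) = π(3) = 6, π(ρ(8)) = π(11) = 9, π(ρ(9)) = π(7) = 4, π(ρ(10)) = π(9) = 10, π(ρ(11)) = π(1) = 11.
Hence πρ = [7 8 1 5 3 2 6 9 4 10 11].

7 8 1 5 3 2 6 9 4 10 11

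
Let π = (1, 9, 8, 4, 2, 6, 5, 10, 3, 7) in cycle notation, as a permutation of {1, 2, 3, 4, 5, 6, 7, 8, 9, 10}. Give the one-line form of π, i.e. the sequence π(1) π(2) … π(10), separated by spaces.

Reading each image from the cycles: 1↦9, 2↦6, 3↦7, 4↦2, 5↦10, 6↦5, 7↦1, 8↦4, 9↦8, 10↦3.
So the one-line form is 9 6 7 2 10 5 1 4 8 3.

9 6 7 2 10 5 1 4 8 3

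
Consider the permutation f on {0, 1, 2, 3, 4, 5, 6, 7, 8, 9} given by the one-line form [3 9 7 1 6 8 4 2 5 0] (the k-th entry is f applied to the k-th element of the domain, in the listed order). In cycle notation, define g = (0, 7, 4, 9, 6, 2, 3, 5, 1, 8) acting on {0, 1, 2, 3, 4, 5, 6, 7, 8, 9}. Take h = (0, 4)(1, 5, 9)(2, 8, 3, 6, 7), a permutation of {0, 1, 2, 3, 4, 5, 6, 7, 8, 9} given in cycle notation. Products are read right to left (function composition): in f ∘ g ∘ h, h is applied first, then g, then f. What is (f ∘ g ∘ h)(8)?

(f ∘ g ∘ h)(8) = f(g(h(8))). h(8) = 3, then g(3) = 5, then f(5) = 8, so the result is 8.

8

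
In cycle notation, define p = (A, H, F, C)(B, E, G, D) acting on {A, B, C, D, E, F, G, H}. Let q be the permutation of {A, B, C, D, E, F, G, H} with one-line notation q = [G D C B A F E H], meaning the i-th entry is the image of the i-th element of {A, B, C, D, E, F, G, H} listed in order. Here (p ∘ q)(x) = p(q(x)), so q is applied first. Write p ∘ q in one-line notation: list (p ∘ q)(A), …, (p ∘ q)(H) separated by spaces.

D B A E H C G F

Chase each element through q then p: A → G → D; B → D → B; C → C → A; D → B → E; E → A → H; F → F → C; G → E → G; H → H → F.
So p ∘ q in one-line form is D B A E H C G F.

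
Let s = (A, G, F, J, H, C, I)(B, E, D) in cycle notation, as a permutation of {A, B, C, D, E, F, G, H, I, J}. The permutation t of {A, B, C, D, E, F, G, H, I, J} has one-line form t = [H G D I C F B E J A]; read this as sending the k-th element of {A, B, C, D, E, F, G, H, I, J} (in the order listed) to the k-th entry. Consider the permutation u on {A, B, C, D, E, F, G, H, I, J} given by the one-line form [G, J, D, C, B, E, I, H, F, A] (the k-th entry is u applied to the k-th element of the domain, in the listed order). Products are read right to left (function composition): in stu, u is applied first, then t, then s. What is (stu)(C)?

(stu)(C) = s(t(u(C))). u(C) = D, then t(D) = I, then s(I) = A, so the result is A.

A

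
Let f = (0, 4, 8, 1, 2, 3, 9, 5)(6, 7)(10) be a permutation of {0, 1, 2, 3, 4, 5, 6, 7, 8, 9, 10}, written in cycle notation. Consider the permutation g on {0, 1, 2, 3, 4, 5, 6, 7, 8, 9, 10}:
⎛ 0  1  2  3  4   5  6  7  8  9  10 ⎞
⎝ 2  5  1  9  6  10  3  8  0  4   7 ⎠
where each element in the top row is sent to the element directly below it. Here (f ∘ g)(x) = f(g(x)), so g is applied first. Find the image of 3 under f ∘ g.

5

First apply g: g(3) = 9, then f(9) = 5. Thus (f ∘ g)(3) = 5.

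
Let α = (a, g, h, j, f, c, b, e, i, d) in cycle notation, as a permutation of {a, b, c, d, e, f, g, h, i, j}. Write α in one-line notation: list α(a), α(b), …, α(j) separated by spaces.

g e b a i c h j d f

Image by image: a→g, b→e, c→b, d→a, e→i, f→c, g→h, h→j, i→d, j→f.
So the one-line form is g e b a i c h j d f.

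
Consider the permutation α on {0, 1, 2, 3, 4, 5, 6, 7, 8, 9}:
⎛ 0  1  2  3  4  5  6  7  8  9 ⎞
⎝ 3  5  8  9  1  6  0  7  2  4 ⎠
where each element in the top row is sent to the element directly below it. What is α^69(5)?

Tracing 5 → 6 → … returns to 5 after 7 steps, so 5 lies in a 7-cycle (0, 3, 9, 4, 1, 5, 6).
On a 7-cycle, α^7 is the identity, so α^69 = α^6 there (69 ≡ 6 mod 7).
Advancing 6 steps from 5: 5 → 6 → 0 → 3 → 9 → 4 → 1.

1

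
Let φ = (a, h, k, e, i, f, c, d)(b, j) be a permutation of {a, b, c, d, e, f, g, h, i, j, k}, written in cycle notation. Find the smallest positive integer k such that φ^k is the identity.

The cycle type of φ is (8, 2, 1).
The order of φ is the least common multiple of its cycle lengths: lcm(8, 2) = 8.

8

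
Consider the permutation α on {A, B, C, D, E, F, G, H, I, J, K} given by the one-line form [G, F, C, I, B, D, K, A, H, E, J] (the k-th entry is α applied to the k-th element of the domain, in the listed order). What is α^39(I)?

Tracing I → H → … returns to I after 10 steps, so I lies in a 10-cycle (A, G, K, J, E, B, F, D, I, H).
Since the cycle has length 10, α^39 acts on it the same as α^9 (39 mod 10 = 9).
Stepping 9 places around the cycle: I → H → A → G → K → J → E → B → F → D.

D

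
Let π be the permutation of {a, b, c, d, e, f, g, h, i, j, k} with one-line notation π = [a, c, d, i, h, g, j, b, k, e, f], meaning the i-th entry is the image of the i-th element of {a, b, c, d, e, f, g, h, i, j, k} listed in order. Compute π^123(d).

Tracing d → i → … returns to d after 10 steps, so d lies in a 10-cycle (b, c, d, i, k, f, g, j, e, h).
On a 10-cycle, π^10 is the identity, so π^123 = π^3 there (123 ≡ 3 mod 10).
Advancing 3 steps from d: d → i → k → f.

f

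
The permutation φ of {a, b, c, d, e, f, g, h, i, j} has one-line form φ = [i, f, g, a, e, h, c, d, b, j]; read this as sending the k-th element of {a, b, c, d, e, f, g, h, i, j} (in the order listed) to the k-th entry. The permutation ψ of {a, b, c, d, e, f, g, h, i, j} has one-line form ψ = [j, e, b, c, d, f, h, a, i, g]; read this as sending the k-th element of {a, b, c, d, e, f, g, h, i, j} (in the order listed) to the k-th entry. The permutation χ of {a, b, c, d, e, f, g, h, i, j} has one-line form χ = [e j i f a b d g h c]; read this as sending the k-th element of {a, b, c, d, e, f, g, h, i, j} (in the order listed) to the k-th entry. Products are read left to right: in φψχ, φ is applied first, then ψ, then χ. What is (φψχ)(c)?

g

Apply the permutations in order: φ(c) = g, then ψ(g) = h, then χ(h) = g. So (φψχ)(c) = g.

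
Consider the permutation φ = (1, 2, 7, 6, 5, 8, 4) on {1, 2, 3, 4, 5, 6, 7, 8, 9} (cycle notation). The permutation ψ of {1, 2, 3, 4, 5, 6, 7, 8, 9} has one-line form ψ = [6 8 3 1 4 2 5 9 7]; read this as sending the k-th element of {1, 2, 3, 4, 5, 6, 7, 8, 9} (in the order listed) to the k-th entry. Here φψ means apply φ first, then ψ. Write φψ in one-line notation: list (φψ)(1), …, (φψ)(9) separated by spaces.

For each element, apply φ then ψ: 1 → 2 → 8; 2 → 7 → 5; 3 → 3 → 3; 4 → 1 → 6; 5 → 8 → 9; 6 → 5 → 4; 7 → 6 → 2; 8 → 4 → 1; 9 → 9 → 7.
Collecting the images, φψ = [8 5 3 6 9 4 2 1 7].

8 5 3 6 9 4 2 1 7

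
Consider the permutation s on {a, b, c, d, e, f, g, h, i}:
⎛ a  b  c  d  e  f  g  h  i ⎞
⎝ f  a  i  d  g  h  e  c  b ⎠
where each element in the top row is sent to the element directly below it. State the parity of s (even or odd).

In disjoint-cycle form the cycle lengths are 6, 2, 1.
A cycle of length ℓ contributes ℓ−1 transpositions, so s is a product of 5 + 1 = 6 transpositions — even.

even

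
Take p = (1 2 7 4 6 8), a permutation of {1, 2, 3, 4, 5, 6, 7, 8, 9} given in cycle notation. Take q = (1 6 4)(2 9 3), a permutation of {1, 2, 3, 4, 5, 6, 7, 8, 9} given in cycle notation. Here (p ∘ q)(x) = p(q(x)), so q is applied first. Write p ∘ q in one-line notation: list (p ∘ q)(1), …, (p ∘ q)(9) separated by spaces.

(p ∘ q)(x) = p(q(x)). Computing each image: p(q(1)) = p(6) = 8, p(q(2)) = p(9) = 9, p(q(3)) = p(2) = 7, p(q(4)) = p(1) = 2, p(q(5)) = p(5) = 5, p(q(6)) = p(4) = 6, p(q(7)) = p(7) = 4, p(q(8)) = p(8) = 1, p(q(9)) = p(3) = 3.
Hence p ∘ q = [8 9 7 2 5 6 4 1 3].

8 9 7 2 5 6 4 1 3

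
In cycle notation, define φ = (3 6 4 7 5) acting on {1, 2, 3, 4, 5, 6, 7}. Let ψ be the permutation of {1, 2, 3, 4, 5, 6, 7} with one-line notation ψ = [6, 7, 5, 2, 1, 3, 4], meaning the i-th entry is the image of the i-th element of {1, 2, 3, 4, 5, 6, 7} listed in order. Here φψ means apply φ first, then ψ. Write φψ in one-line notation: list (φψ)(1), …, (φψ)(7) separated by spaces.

(φψ)(x) = ψ(φ(x)). Computing each image: ψ(φ(1)) = ψ(1) = 6, ψ(φ(2)) = ψ(2) = 7, ψ(φ(3)) = ψ(6) = 3, ψ(φ(4)) = ψ(7) = 4, ψ(φ(5)) = ψ(3) = 5, ψ(φ(6)) = ψ(4) = 2, ψ(φ(7)) = ψ(5) = 1.
Hence φψ = [6 7 3 4 5 2 1].

6 7 3 4 5 2 1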